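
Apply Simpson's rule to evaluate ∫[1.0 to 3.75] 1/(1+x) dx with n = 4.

f(x) = 1/(1+x)
a = 1.0, b = 3.75, n = 4
h = (b - a)/n = 0.687500

Simpson's rule: (h/3)[f(x₀) + 4f(x₁) + 2f(x₂) + ... + f(xₙ)]

x_0 = 1.0000, f(x_0) = 0.500000, coefficient = 1
x_1 = 1.6875, f(x_1) = 0.372093, coefficient = 4
x_2 = 2.3750, f(x_2) = 0.296296, coefficient = 2
x_3 = 3.0625, f(x_3) = 0.246154, coefficient = 4
x_4 = 3.7500, f(x_4) = 0.210526, coefficient = 1

I ≈ (0.687500/3) × 3.776106 = 0.865358
Exact value: 0.864997
Error: 0.000360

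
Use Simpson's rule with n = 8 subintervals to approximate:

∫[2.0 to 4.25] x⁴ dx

f(x) = x⁴
a = 2.0, b = 4.25, n = 8
h = (b - a)/n = 0.281250

Simpson's rule: (h/3)[f(x₀) + 4f(x₁) + 2f(x₂) + ... + f(xₙ)]

x_0 = 2.0000, f(x_0) = 16.000000, coefficient = 1
x_1 = 2.2812, f(x_1) = 27.082673, coefficient = 4
x_2 = 2.5625, f(x_2) = 43.117691, coefficient = 2
x_3 = 2.8438, f(x_3) = 65.398179, coefficient = 4
x_4 = 3.1250, f(x_4) = 95.367432, coefficient = 2
x_5 = 3.4062, f(x_5) = 134.618913, coefficient = 4
x_6 = 3.6875, f(x_6) = 184.896255, coefficient = 2
x_7 = 3.9688, f(x_7) = 248.093263, coefficient = 4
x_8 = 4.2500, f(x_8) = 326.253906, coefficient = 1

I ≈ (0.281250/3) × 2889.788773 = 270.917697
Exact value: 270.915820
Error: 0.001877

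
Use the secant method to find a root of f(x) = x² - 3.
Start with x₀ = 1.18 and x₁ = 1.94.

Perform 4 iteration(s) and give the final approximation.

f(x) = x² - 3
x₀ = 1.18, x₁ = 1.94

Secant formula: x_{n+1} = x_n - f(x_n)(x_n - x_{n-1})/(f(x_n) - f(x_{n-1}))

Iteration 1:
  f(1.180000) = -1.607600
  f(1.940000) = 0.763600
  x_2 = 1.940000 - 0.763600×(1.940000 - 1.180000)/(0.763600 - (-1.607600))
       = 1.695256
Iteration 2:
  f(1.940000) = 0.763600
  f(1.695256) = -0.126106
  x_3 = 1.695256 - (-0.126106)×(1.695256 - 1.940000)/(-0.126106 - 0.763600)
       = 1.729946
Iteration 3:
  f(1.695256) = -0.126106
  f(1.729946) = -0.007287
  x_4 = 1.729946 - (-0.007287)×(1.729946 - 1.695256)/(-0.007287 - (-0.126106))
       = 1.732073
Iteration 4:
  f(1.729946) = -0.007287
  f(1.732073) = 0.000078
  x_5 = 1.732073 - 0.000078×(1.732073 - 1.729946)/(0.000078 - (-0.007287))
       = 1.732051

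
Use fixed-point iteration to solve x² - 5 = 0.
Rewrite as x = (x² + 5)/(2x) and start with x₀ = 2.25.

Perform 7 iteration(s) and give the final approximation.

Equation: x² - 5 = 0
Fixed-point form: x = (x² + 5)/(2x)
x₀ = 2.25

x_1 = g(2.250000) = 2.236111
x_2 = g(2.236111) = 2.236068
x_3 = g(2.236068) = 2.236068
x_4 = g(2.236068) = 2.236068
x_5 = g(2.236068) = 2.236068
x_6 = g(2.236068) = 2.236068
x_7 = g(2.236068) = 2.236068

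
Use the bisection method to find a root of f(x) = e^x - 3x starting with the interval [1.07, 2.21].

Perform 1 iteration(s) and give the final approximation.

f(x) = e^x - 3x
Initial interval: [1.07, 2.21]

Iteration 1:
  c_1 = (1.070000 + 2.210000)/2 = 1.640000
  f(c_1) = f(1.640000) = 0.235170
  f(a) × f(c) < 0, new interval: [1.070000, 1.640000]

After 1 iteration(s), the approximation is c_1 = 1.640000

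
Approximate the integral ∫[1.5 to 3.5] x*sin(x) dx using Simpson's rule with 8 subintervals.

f(x) = x*sin(x)
a = 1.5, b = 3.5, n = 8
h = (b - a)/n = 0.250000

Simpson's rule: (h/3)[f(x₀) + 4f(x₁) + 2f(x₂) + ... + f(xₙ)]

x_0 = 1.5000, f(x_0) = 1.496242, coefficient = 1
x_1 = 1.7500, f(x_1) = 1.721975, coefficient = 4
x_2 = 2.0000, f(x_2) = 1.818595, coefficient = 2
x_3 = 2.2500, f(x_3) = 1.750665, coefficient = 4
x_4 = 2.5000, f(x_4) = 1.496180, coefficient = 2
x_5 = 2.7500, f(x_5) = 1.049568, coefficient = 4
x_6 = 3.0000, f(x_6) = 0.423360, coefficient = 2
x_7 = 3.2500, f(x_7) = -0.351634, coefficient = 4
x_8 = 3.5000, f(x_8) = -1.227741, coefficient = 1

I ≈ (0.250000/3) × 24.427066 = 2.035589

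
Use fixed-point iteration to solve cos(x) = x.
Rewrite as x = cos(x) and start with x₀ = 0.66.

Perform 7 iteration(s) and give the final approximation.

Equation: cos(x) = x
Fixed-point form: x = cos(x)
x₀ = 0.66

x_1 = g(0.660000) = 0.789992
x_2 = g(0.789992) = 0.703851
x_3 = g(0.703851) = 0.762356
x_4 = g(0.762356) = 0.723211
x_5 = g(0.723211) = 0.749685
x_6 = g(0.749685) = 0.731904
x_7 = g(0.731904) = 0.743903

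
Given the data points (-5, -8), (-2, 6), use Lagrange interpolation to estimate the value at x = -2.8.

Lagrange interpolation formula:
P(x) = Σ yᵢ × Lᵢ(x)
where Lᵢ(x) = Π_{j≠i} (x - xⱼ)/(xᵢ - xⱼ)

L_0(-2.8) = (-2.8 - (-2))/(-5 - (-2)) = 0.266667
L_1(-2.8) = (-2.8 - (-5))/(-2 - (-5)) = 0.733333

P(-2.8) = (-8)×L_0(-2.8) + 6×L_1(-2.8)
P(-2.8) = 2.266667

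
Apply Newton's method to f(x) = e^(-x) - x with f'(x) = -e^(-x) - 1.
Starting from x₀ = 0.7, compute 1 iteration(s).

f(x) = e^(-x) - x
f'(x) = -e^(-x) - 1
x₀ = 0.7

Newton-Raphson formula: x_{n+1} = x_n - f(x_n)/f'(x_n)

Iteration 1:
  f(0.700000) = -0.203415
  f'(0.700000) = -1.496585
  x_1 = 0.700000 - (-0.203415)/(-1.496585) = 0.564081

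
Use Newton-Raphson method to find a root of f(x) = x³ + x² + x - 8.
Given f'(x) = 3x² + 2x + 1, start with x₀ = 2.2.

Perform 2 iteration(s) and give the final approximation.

f(x) = x³ + x² + x - 8
f'(x) = 3x² + 2x + 1
x₀ = 2.2

Newton-Raphson formula: x_{n+1} = x_n - f(x_n)/f'(x_n)

Iteration 1:
  f(2.200000) = 9.688000
  f'(2.200000) = 19.920000
  x_1 = 2.200000 - 9.688000/19.920000 = 1.713655
Iteration 2:
  f(1.713655) = 1.682606
  f'(1.713655) = 13.237146
  x_2 = 1.713655 - 1.682606/13.237146 = 1.586542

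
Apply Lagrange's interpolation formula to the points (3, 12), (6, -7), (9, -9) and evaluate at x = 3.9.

Lagrange interpolation formula:
P(x) = Σ yᵢ × Lᵢ(x)
where Lᵢ(x) = Π_{j≠i} (x - xⱼ)/(xᵢ - xⱼ)

L_0(3.9) = (3.9 - 6)/(3 - 6) × (3.9 - 9)/(3 - 9) = 0.595000
L_1(3.9) = (3.9 - 3)/(6 - 3) × (3.9 - 9)/(6 - 9) = 0.510000
L_2(3.9) = (3.9 - 3)/(9 - 3) × (3.9 - 6)/(9 - 6) = -0.105000

P(3.9) = 12×L_0(3.9) + (-7)×L_1(3.9) + (-9)×L_2(3.9)
P(3.9) = 4.515000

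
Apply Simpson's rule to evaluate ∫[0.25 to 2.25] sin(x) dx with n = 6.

f(x) = sin(x)
a = 0.25, b = 2.25, n = 6
h = (b - a)/n = 0.333333

Simpson's rule: (h/3)[f(x₀) + 4f(x₁) + 2f(x₂) + ... + f(xₙ)]

x_0 = 0.2500, f(x_0) = 0.247404, coefficient = 1
x_1 = 0.5833, f(x_1) = 0.550809, coefficient = 4
x_2 = 0.9167, f(x_2) = 0.793578, coefficient = 2
x_3 = 1.2500, f(x_3) = 0.948985, coefficient = 4
x_4 = 1.5833, f(x_4) = 0.999921, coefficient = 2
x_5 = 1.9167, f(x_5) = 0.940781, coefficient = 4
x_6 = 2.2500, f(x_6) = 0.778073, coefficient = 1

I ≈ (0.333333/3) × 14.374773 = 1.597197
Exact value: 1.597086
Error: 0.000111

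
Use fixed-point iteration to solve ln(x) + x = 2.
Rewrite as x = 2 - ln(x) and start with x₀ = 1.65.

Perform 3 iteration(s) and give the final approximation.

Equation: ln(x) + x = 2
Fixed-point form: x = 2 - ln(x)
x₀ = 1.65

x_1 = g(1.650000) = 1.499225
x_2 = g(1.499225) = 1.595052
x_3 = g(1.595052) = 1.533094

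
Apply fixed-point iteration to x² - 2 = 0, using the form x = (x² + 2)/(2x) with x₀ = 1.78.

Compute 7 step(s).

Equation: x² - 2 = 0
Fixed-point form: x = (x² + 2)/(2x)
x₀ = 1.78

x_1 = g(1.780000) = 1.451798
x_2 = g(1.451798) = 1.414700
x_3 = g(1.414700) = 1.414214
x_4 = g(1.414214) = 1.414214
x_5 = g(1.414214) = 1.414214
x_6 = g(1.414214) = 1.414214
x_7 = g(1.414214) = 1.414214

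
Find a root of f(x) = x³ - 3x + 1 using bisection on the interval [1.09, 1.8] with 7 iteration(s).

f(x) = x³ - 3x + 1
Initial interval: [1.09, 1.8]

Iteration 1:
  c_1 = (1.090000 + 1.800000)/2 = 1.445000
  f(c_1) = f(1.445000) = -0.317804
  f(a) × f(c) ≥ 0, new interval: [1.445000, 1.800000]
Iteration 2:
  c_2 = (1.445000 + 1.800000)/2 = 1.622500
  f(c_2) = f(1.622500) = 0.403741
  f(a) × f(c) < 0, new interval: [1.445000, 1.622500]
Iteration 3:
  c_3 = (1.445000 + 1.622500)/2 = 1.533750
  f(c_3) = f(1.533750) = 0.006727
  f(a) × f(c) < 0, new interval: [1.445000, 1.533750]
Iteration 4:
  c_4 = (1.445000 + 1.533750)/2 = 1.489375
  f(c_4) = f(1.489375) = -0.164337
  f(a) × f(c) ≥ 0, new interval: [1.489375, 1.533750]
Iteration 5:
  c_5 = (1.489375 + 1.533750)/2 = 1.511562
  f(c_5) = f(1.511562) = -0.081037
  f(a) × f(c) ≥ 0, new interval: [1.511562, 1.533750]
Iteration 6:
  c_6 = (1.511562 + 1.533750)/2 = 1.522656
  f(c_6) = f(1.522656) = -0.037718
  f(a) × f(c) ≥ 0, new interval: [1.522656, 1.533750]
Iteration 7:
  c_7 = (1.522656 + 1.533750)/2 = 1.528203
  f(c_7) = f(1.528203) = -0.015636
  f(a) × f(c) ≥ 0, new interval: [1.528203, 1.533750]

After 7 iteration(s), the approximation is c_7 = 1.528203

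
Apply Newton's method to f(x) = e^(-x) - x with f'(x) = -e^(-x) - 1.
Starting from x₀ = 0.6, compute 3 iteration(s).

f(x) = e^(-x) - x
f'(x) = -e^(-x) - 1
x₀ = 0.6

Newton-Raphson formula: x_{n+1} = x_n - f(x_n)/f'(x_n)

Iteration 1:
  f(0.600000) = -0.051188
  f'(0.600000) = -1.548812
  x_1 = 0.600000 - (-0.051188)/(-1.548812) = 0.566950
Iteration 2:
  f(0.566950) = 0.000303
  f'(0.566950) = -1.567253
  x_2 = 0.566950 - 0.000303/(-1.567253) = 0.567143
Iteration 3:
  f(0.567143) = 0.000000
  f'(0.567143) = -1.567143
  x_3 = 0.567143 - 0.000000/(-1.567143) = 0.567143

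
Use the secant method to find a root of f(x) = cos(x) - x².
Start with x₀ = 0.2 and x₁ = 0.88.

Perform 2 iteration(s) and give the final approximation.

f(x) = cos(x) - x²
x₀ = 0.2, x₁ = 0.88

Secant formula: x_{n+1} = x_n - f(x_n)(x_n - x_{n-1})/(f(x_n) - f(x_{n-1}))

Iteration 1:
  f(0.200000) = 0.940067
  f(0.880000) = -0.137249
  x_2 = 0.880000 - (-0.137249)×(0.880000 - 0.200000)/(-0.137249 - 0.940067)
       = 0.793369
Iteration 2:
  f(0.880000) = -0.137249
  f(0.793369) = 0.072014
  x_3 = 0.793369 - 0.072014×(0.793369 - 0.880000)/(0.072014 - (-0.137249))
       = 0.823181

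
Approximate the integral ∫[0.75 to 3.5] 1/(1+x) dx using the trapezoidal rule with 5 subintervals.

f(x) = 1/(1+x)
a = 0.75, b = 3.5, n = 5
h = (b - a)/n = 0.550000

Trapezoidal rule: (h/2)[f(x₀) + 2f(x₁) + 2f(x₂) + ... + f(xₙ)]

x_0 = 0.7500, f(x_0) = 0.571429, coefficient = 1
x_1 = 1.3000, f(x_1) = 0.434783, coefficient = 2
x_2 = 1.8500, f(x_2) = 0.350877, coefficient = 2
x_3 = 2.4000, f(x_3) = 0.294118, coefficient = 2
x_4 = 2.9500, f(x_4) = 0.253165, coefficient = 2
x_5 = 3.5000, f(x_5) = 0.222222, coefficient = 1

I ≈ (0.550000/2) × 3.459535 = 0.951372
Exact value: 0.944462
Error: 0.006910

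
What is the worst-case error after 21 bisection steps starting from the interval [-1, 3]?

Bisection error bound: |error| ≤ (b-a)/2^n
|error| ≤ (3 - (-1))/2^21 = 4/2^21
|error| ≤ 0.0000019073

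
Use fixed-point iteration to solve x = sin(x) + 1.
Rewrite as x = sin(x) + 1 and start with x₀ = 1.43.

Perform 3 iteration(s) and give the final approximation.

Equation: x = sin(x) + 1
Fixed-point form: x = sin(x) + 1
x₀ = 1.43

x_1 = g(1.430000) = 1.990105
x_2 = g(1.990105) = 1.913371
x_3 = g(1.913371) = 1.941893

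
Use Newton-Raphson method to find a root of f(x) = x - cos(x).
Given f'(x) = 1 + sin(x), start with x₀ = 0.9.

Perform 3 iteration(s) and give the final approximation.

f(x) = x - cos(x)
f'(x) = 1 + sin(x)
x₀ = 0.9

Newton-Raphson formula: x_{n+1} = x_n - f(x_n)/f'(x_n)

Iteration 1:
  f(0.900000) = 0.278390
  f'(0.900000) = 1.783327
  x_1 = 0.900000 - 0.278390/1.783327 = 0.743893
Iteration 2:
  f(0.743893) = 0.008055
  f'(0.743893) = 1.677158
  x_2 = 0.743893 - 0.008055/1.677158 = 0.739090
Iteration 3:
  f(0.739090) = 0.000008
  f'(0.739090) = 1.673616
  x_3 = 0.739090 - 0.000008/1.673616 = 0.739085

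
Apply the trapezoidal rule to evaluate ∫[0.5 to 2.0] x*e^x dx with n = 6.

f(x) = x*e^x
a = 0.5, b = 2.0, n = 6
h = (b - a)/n = 0.250000

Trapezoidal rule: (h/2)[f(x₀) + 2f(x₁) + 2f(x₂) + ... + f(xₙ)]

x_0 = 0.5000, f(x_0) = 0.824361, coefficient = 1
x_1 = 0.7500, f(x_1) = 1.587750, coefficient = 2
x_2 = 1.0000, f(x_2) = 2.718282, coefficient = 2
x_3 = 1.2500, f(x_3) = 4.362929, coefficient = 2
x_4 = 1.5000, f(x_4) = 6.722534, coefficient = 2
x_5 = 1.7500, f(x_5) = 10.070555, coefficient = 2
x_6 = 2.0000, f(x_6) = 14.778112, coefficient = 1

I ≈ (0.250000/2) × 66.526570 = 8.315821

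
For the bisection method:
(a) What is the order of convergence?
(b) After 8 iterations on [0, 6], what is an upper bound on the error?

(a) Bisection has linear (order 1) convergence; the error is halved each step.

(b) Error bound = (b-a)/2^n = (6 - 0)/2^{8}
    = 6/2^{8}

(a) 1 (linear); (b) error ≤ 2.34e-02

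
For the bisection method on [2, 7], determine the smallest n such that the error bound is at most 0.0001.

We need (b-a)/2^n ≤ 0.0001
(7 - 2)/2^n ≤ 0.0001
5/2^n ≤ 0.0001
2^n ≥ 50000
n ≥ log₂(50000) = 15.61
n ≥ 16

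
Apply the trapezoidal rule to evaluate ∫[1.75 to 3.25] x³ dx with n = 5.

f(x) = x³
a = 1.75, b = 3.25, n = 5
h = (b - a)/n = 0.300000

Trapezoidal rule: (h/2)[f(x₀) + 2f(x₁) + 2f(x₂) + ... + f(xₙ)]

x_0 = 1.7500, f(x_0) = 5.359375, coefficient = 1
x_1 = 2.0500, f(x_1) = 8.615125, coefficient = 2
x_2 = 2.3500, f(x_2) = 12.977875, coefficient = 2
x_3 = 2.6500, f(x_3) = 18.609625, coefficient = 2
x_4 = 2.9500, f(x_4) = 25.672375, coefficient = 2
x_5 = 3.2500, f(x_5) = 34.328125, coefficient = 1

I ≈ (0.300000/2) × 171.437500 = 25.715625
Exact value: 25.546875
Error: 0.168750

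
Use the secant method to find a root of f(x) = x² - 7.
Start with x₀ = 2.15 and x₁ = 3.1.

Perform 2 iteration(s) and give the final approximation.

f(x) = x² - 7
x₀ = 2.15, x₁ = 3.1

Secant formula: x_{n+1} = x_n - f(x_n)(x_n - x_{n-1})/(f(x_n) - f(x_{n-1}))

Iteration 1:
  f(2.150000) = -2.377500
  f(3.100000) = 2.610000
  x_2 = 3.100000 - 2.610000×(3.100000 - 2.150000)/(2.610000 - (-2.377500))
       = 2.602857
Iteration 2:
  f(3.100000) = 2.610000
  f(2.602857) = -0.225135
  x_3 = 2.602857 - (-0.225135)×(2.602857 - 3.100000)/(-0.225135 - 2.610000)
       = 2.642335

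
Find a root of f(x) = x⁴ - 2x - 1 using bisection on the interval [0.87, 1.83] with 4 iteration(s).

f(x) = x⁴ - 2x - 1
Initial interval: [0.87, 1.83]

Iteration 1:
  c_1 = (0.870000 + 1.830000)/2 = 1.350000
  f(c_1) = f(1.350000) = -0.378494
  f(a) × f(c) ≥ 0, new interval: [1.350000, 1.830000]
Iteration 2:
  c_2 = (1.350000 + 1.830000)/2 = 1.590000
  f(c_2) = f(1.590000) = 2.211290
  f(a) × f(c) < 0, new interval: [1.350000, 1.590000]
Iteration 3:
  c_3 = (1.350000 + 1.590000)/2 = 1.470000
  f(c_3) = f(1.470000) = 0.729489
  f(a) × f(c) < 0, new interval: [1.350000, 1.470000]
Iteration 4:
  c_4 = (1.350000 + 1.470000)/2 = 1.410000
  f(c_4) = f(1.410000) = 0.132542
  f(a) × f(c) < 0, new interval: [1.350000, 1.410000]

After 4 iteration(s), the approximation is c_4 = 1.410000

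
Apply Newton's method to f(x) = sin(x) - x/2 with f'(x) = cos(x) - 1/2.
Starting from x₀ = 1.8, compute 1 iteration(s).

f(x) = sin(x) - x/2
f'(x) = cos(x) - 1/2
x₀ = 1.8

Newton-Raphson formula: x_{n+1} = x_n - f(x_n)/f'(x_n)

Iteration 1:
  f(1.800000) = 0.073848
  f'(1.800000) = -0.727202
  x_1 = 1.800000 - 0.073848/(-0.727202) = 1.901550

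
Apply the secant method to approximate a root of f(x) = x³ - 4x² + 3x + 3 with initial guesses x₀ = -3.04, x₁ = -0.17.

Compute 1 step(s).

f(x) = x³ - 4x² + 3x + 3
x₀ = -3.04, x₁ = -0.17

Secant formula: x_{n+1} = x_n - f(x_n)(x_n - x_{n-1})/(f(x_n) - f(x_{n-1}))

Iteration 1:
  f(-3.040000) = -71.180864
  f(-0.170000) = 2.369487
  x_2 = -0.170000 - 2.369487×(-0.170000 - (-3.040000))/(2.369487 - (-71.180864))
       = -0.262459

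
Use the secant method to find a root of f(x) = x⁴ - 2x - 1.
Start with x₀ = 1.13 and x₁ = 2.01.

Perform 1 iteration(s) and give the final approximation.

f(x) = x⁴ - 2x - 1
x₀ = 1.13, x₁ = 2.01

Secant formula: x_{n+1} = x_n - f(x_n)(x_n - x_{n-1})/(f(x_n) - f(x_{n-1}))

Iteration 1:
  f(1.130000) = -1.629526
  f(2.010000) = 11.302408
  x_2 = 2.010000 - 11.302408×(2.010000 - 1.130000)/(11.302408 - (-1.629526))
       = 1.240887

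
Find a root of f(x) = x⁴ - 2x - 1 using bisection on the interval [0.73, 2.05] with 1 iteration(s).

f(x) = x⁴ - 2x - 1
Initial interval: [0.73, 2.05]

Iteration 1:
  c_1 = (0.730000 + 2.050000)/2 = 1.390000
  f(c_1) = f(1.390000) = -0.046990
  f(a) × f(c) ≥ 0, new interval: [1.390000, 2.050000]

After 1 iteration(s), the approximation is c_1 = 1.390000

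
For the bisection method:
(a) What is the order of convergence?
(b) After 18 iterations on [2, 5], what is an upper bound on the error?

(a) Bisection has linear (order 1) convergence; the error is halved each step.

(b) Error bound = (b-a)/2^n = (5 - 2)/2^{18}
    = 3/2^{18}

(a) 1 (linear); (b) error ≤ 1.14e-05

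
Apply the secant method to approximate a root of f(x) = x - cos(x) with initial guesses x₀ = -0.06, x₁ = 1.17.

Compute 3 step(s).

f(x) = x - cos(x)
x₀ = -0.06, x₁ = 1.17

Secant formula: x_{n+1} = x_n - f(x_n)(x_n - x_{n-1})/(f(x_n) - f(x_{n-1}))

Iteration 1:
  f(-0.060000) = -1.058201
  f(1.170000) = 0.779848
  x_2 = 1.170000 - 0.779848×(1.170000 - (-0.060000))/(0.779848 - (-1.058201))
       = 0.648135
Iteration 2:
  f(1.170000) = 0.779848
  f(0.648135) = -0.149076
  x_3 = 0.648135 - (-0.149076)×(0.648135 - 1.170000)/(-0.149076 - 0.779848)
       = 0.731885
Iteration 3:
  f(0.648135) = -0.149076
  f(0.731885) = -0.012031
  x_4 = 0.731885 - (-0.012031)×(0.731885 - 0.648135)/(-0.012031 - (-0.149076))
       = 0.739237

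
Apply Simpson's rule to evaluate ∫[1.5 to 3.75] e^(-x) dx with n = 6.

f(x) = e^(-x)
a = 1.5, b = 3.75, n = 6
h = (b - a)/n = 0.375000

Simpson's rule: (h/3)[f(x₀) + 4f(x₁) + 2f(x₂) + ... + f(xₙ)]

x_0 = 1.5000, f(x_0) = 0.223130, coefficient = 1
x_1 = 1.8750, f(x_1) = 0.153355, coefficient = 4
x_2 = 2.2500, f(x_2) = 0.105399, coefficient = 2
x_3 = 2.6250, f(x_3) = 0.072440, coefficient = 4
x_4 = 3.0000, f(x_4) = 0.049787, coefficient = 2
x_5 = 3.3750, f(x_5) = 0.034218, coefficient = 4
x_6 = 3.7500, f(x_6) = 0.023518, coefficient = 1

I ≈ (0.375000/3) × 1.597072 = 0.199634
Exact value: 0.199612
Error: 0.000022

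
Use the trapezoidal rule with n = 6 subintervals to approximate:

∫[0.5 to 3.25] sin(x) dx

f(x) = sin(x)
a = 0.5, b = 3.25, n = 6
h = (b - a)/n = 0.458333

Trapezoidal rule: (h/2)[f(x₀) + 2f(x₁) + 2f(x₂) + ... + f(xₙ)]

x_0 = 0.5000, f(x_0) = 0.479426, coefficient = 1
x_1 = 0.9583, f(x_1) = 0.818235, coefficient = 2
x_2 = 1.4167, f(x_2) = 0.988146, coefficient = 2
x_3 = 1.8750, f(x_3) = 0.954086, coefficient = 2
x_4 = 2.3333, f(x_4) = 0.723086, coefficient = 2
x_5 = 2.7917, f(x_5) = 0.342828, coefficient = 2
x_6 = 3.2500, f(x_6) = -0.108195, coefficient = 1

I ≈ (0.458333/2) × 8.023990 = 1.838831
Exact value: 1.871712
Error: 0.032881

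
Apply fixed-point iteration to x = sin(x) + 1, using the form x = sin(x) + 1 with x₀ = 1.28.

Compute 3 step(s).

Equation: x = sin(x) + 1
Fixed-point form: x = sin(x) + 1
x₀ = 1.28

x_1 = g(1.280000) = 1.958016
x_2 = g(1.958016) = 1.925963
x_3 = g(1.925963) = 1.937589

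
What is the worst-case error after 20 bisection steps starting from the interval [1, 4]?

Bisection error bound: |error| ≤ (b-a)/2^n
|error| ≤ (4 - 1)/2^20 = 3/2^20
|error| ≤ 0.0000028610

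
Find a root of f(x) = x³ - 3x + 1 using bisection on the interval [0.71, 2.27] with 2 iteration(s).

f(x) = x³ - 3x + 1
Initial interval: [0.71, 2.27]

Iteration 1:
  c_1 = (0.710000 + 2.270000)/2 = 1.490000
  f(c_1) = f(1.490000) = -0.162051
  f(a) × f(c) ≥ 0, new interval: [1.490000, 2.270000]
Iteration 2:
  c_2 = (1.490000 + 2.270000)/2 = 1.880000
  f(c_2) = f(1.880000) = 2.004672
  f(a) × f(c) < 0, new interval: [1.490000, 1.880000]

After 2 iteration(s), the approximation is c_2 = 1.880000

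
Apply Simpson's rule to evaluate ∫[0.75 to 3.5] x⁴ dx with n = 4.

f(x) = x⁴
a = 0.75, b = 3.5, n = 4
h = (b - a)/n = 0.687500

Simpson's rule: (h/3)[f(x₀) + 4f(x₁) + 2f(x₂) + ... + f(xₙ)]

x_0 = 0.7500, f(x_0) = 0.316406, coefficient = 1
x_1 = 1.4375, f(x_1) = 4.270035, coefficient = 4
x_2 = 2.1250, f(x_2) = 20.390869, coefficient = 2
x_3 = 2.8125, f(x_3) = 62.570572, coefficient = 4
x_4 = 3.5000, f(x_4) = 150.062500, coefficient = 1

I ≈ (0.687500/3) × 458.523071 = 105.078204
Exact value: 104.996289
Error: 0.081915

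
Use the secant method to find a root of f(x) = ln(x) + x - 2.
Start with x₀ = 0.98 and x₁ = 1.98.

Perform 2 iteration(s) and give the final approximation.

f(x) = ln(x) + x - 2
x₀ = 0.98, x₁ = 1.98

Secant formula: x_{n+1} = x_n - f(x_n)(x_n - x_{n-1})/(f(x_n) - f(x_{n-1}))

Iteration 1:
  f(0.980000) = -1.040203
  f(1.980000) = 0.663097
  x_2 = 1.980000 - 0.663097×(1.980000 - 0.980000)/(0.663097 - (-1.040203))
       = 1.590699
Iteration 2:
  f(1.980000) = 0.663097
  f(1.590699) = 0.054872
  x_3 = 1.590699 - 0.054872×(1.590699 - 1.980000)/(0.054872 - 0.663097)
       = 1.555577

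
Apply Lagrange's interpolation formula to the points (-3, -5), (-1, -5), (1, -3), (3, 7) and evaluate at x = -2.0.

Lagrange interpolation formula:
P(x) = Σ yᵢ × Lᵢ(x)
where Lᵢ(x) = Π_{j≠i} (x - xⱼ)/(xᵢ - xⱼ)

L_0(-2.0) = (-2.0 - (-1))/(-3 - (-1)) × (-2.0 - 1)/(-3 - 1) × (-2.0 - 3)/(-3 - 3) = 0.312500
L_1(-2.0) = (-2.0 - (-3))/(-1 - (-3)) × (-2.0 - 1)/(-1 - 1) × (-2.0 - 3)/(-1 - 3) = 0.937500
L_2(-2.0) = (-2.0 - (-3))/(1 - (-3)) × (-2.0 - (-1))/(1 - (-1)) × (-2.0 - 3)/(1 - 3) = -0.312500
L_3(-2.0) = (-2.0 - (-3))/(3 - (-3)) × (-2.0 - (-1))/(3 - (-1)) × (-2.0 - 1)/(3 - 1) = 0.062500

P(-2.0) = (-5)×L_0(-2.0) + (-5)×L_1(-2.0) + (-3)×L_2(-2.0) + 7×L_3(-2.0)
P(-2.0) = -4.875000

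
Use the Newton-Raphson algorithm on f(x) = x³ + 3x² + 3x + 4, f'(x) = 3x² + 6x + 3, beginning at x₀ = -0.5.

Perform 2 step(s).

f(x) = x³ + 3x² + 3x + 4
f'(x) = 3x² + 6x + 3
x₀ = -0.5

Newton-Raphson formula: x_{n+1} = x_n - f(x_n)/f'(x_n)

Iteration 1:
  f(-0.500000) = 3.125000
  f'(-0.500000) = 0.750000
  x_1 = -0.500000 - 3.125000/0.750000 = -4.666667
Iteration 2:
  f(-4.666667) = -46.296296
  f'(-4.666667) = 40.333333
  x_2 = -4.666667 - (-46.296296)/40.333333 = -3.518825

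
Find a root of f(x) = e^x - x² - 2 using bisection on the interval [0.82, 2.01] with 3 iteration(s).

f(x) = e^x - x² - 2
Initial interval: [0.82, 2.01]

Iteration 1:
  c_1 = (0.820000 + 2.010000)/2 = 1.415000
  f(c_1) = f(1.415000) = 0.114261
  f(a) × f(c) < 0, new interval: [0.820000, 1.415000]
Iteration 2:
  c_2 = (0.820000 + 1.415000)/2 = 1.117500
  f(c_2) = f(1.117500) = -0.191605
  f(a) × f(c) ≥ 0, new interval: [1.117500, 1.415000]
Iteration 3:
  c_3 = (1.117500 + 1.415000)/2 = 1.266250
  f(c_3) = f(1.266250) = -0.055865
  f(a) × f(c) ≥ 0, new interval: [1.266250, 1.415000]

After 3 iteration(s), the approximation is c_3 = 1.266250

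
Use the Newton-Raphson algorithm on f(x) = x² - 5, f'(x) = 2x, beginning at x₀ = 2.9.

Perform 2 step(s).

f(x) = x² - 5
f'(x) = 2x
x₀ = 2.9

Newton-Raphson formula: x_{n+1} = x_n - f(x_n)/f'(x_n)

Iteration 1:
  f(2.900000) = 3.410000
  f'(2.900000) = 5.800000
  x_1 = 2.900000 - 3.410000/5.800000 = 2.312069
Iteration 2:
  f(2.312069) = 0.345663
  f'(2.312069) = 4.624138
  x_2 = 2.312069 - 0.345663/4.624138 = 2.237317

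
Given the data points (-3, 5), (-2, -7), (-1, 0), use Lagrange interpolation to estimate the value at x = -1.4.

Lagrange interpolation formula:
P(x) = Σ yᵢ × Lᵢ(x)
where Lᵢ(x) = Π_{j≠i} (x - xⱼ)/(xᵢ - xⱼ)

L_0(-1.4) = (-1.4 - (-2))/(-3 - (-2)) × (-1.4 - (-1))/(-3 - (-1)) = -0.120000
L_1(-1.4) = (-1.4 - (-3))/(-2 - (-3)) × (-1.4 - (-1))/(-2 - (-1)) = 0.640000
L_2(-1.4) = (-1.4 - (-3))/(-1 - (-3)) × (-1.4 - (-2))/(-1 - (-2)) = 0.480000

P(-1.4) = 5×L_0(-1.4) + (-7)×L_1(-1.4) + 0×L_2(-1.4)
P(-1.4) = -5.080000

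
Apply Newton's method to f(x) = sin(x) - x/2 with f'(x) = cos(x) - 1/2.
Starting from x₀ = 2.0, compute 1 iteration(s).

f(x) = sin(x) - x/2
f'(x) = cos(x) - 1/2
x₀ = 2.0

Newton-Raphson formula: x_{n+1} = x_n - f(x_n)/f'(x_n)

Iteration 1:
  f(2.000000) = -0.090703
  f'(2.000000) = -0.916147
  x_1 = 2.000000 - (-0.090703)/(-0.916147) = 1.900996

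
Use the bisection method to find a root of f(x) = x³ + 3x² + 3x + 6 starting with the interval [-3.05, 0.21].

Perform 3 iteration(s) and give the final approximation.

f(x) = x³ + 3x² + 3x + 6
Initial interval: [-3.05, 0.21]

Iteration 1:
  c_1 = (-3.050000 + 0.210000)/2 = -1.420000
  f(c_1) = f(-1.420000) = 4.925912
  f(a) × f(c) < 0, new interval: [-3.050000, -1.420000]
Iteration 2:
  c_2 = (-3.050000 + (-1.420000))/2 = -2.235000
  f(c_2) = f(-2.235000) = 3.116347
  f(a) × f(c) < 0, new interval: [-3.050000, -2.235000]
Iteration 3:
  c_3 = (-3.050000 + (-2.235000))/2 = -2.642500
  f(c_3) = f(-2.642500) = 0.568853
  f(a) × f(c) < 0, new interval: [-3.050000, -2.642500]

After 3 iteration(s), the approximation is c_3 = -2.642500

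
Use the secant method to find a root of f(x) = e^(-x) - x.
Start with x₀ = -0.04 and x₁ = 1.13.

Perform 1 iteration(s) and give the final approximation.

f(x) = e^(-x) - x
x₀ = -0.04, x₁ = 1.13

Secant formula: x_{n+1} = x_n - f(x_n)(x_n - x_{n-1})/(f(x_n) - f(x_{n-1}))

Iteration 1:
  f(-0.040000) = 1.080811
  f(1.130000) = -0.806967
  x_2 = 1.130000 - (-0.806967)×(1.130000 - (-0.040000))/(-0.806967 - 1.080811)
       = 0.629861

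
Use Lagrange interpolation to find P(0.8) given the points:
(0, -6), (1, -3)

Lagrange interpolation formula:
P(x) = Σ yᵢ × Lᵢ(x)
where Lᵢ(x) = Π_{j≠i} (x - xⱼ)/(xᵢ - xⱼ)

L_0(0.8) = (0.8 - 1)/(0 - 1) = 0.200000
L_1(0.8) = (0.8 - 0)/(1 - 0) = 0.800000

P(0.8) = (-6)×L_0(0.8) + (-3)×L_1(0.8)
P(0.8) = -3.600000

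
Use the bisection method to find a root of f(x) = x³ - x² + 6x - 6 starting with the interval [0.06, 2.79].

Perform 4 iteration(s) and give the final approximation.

f(x) = x³ - x² + 6x - 6
Initial interval: [0.06, 2.79]

Iteration 1:
  c_1 = (0.060000 + 2.790000)/2 = 1.425000
  f(c_1) = f(1.425000) = 3.413016
  f(a) × f(c) < 0, new interval: [0.060000, 1.425000]
Iteration 2:
  c_2 = (0.060000 + 1.425000)/2 = 0.742500
  f(c_2) = f(0.742500) = -1.686961
  f(a) × f(c) ≥ 0, new interval: [0.742500, 1.425000]
Iteration 3:
  c_3 = (0.742500 + 1.425000)/2 = 1.083750
  f(c_3) = f(1.083750) = 0.600866
  f(a) × f(c) < 0, new interval: [0.742500, 1.083750]
Iteration 4:
  c_4 = (0.742500 + 1.083750)/2 = 0.913125
  f(c_4) = f(0.913125) = -0.593686
  f(a) × f(c) ≥ 0, new interval: [0.913125, 1.083750]

After 4 iteration(s), the approximation is c_4 = 0.913125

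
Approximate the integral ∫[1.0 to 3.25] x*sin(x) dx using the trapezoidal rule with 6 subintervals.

f(x) = x*sin(x)
a = 1.0, b = 3.25, n = 6
h = (b - a)/n = 0.375000

Trapezoidal rule: (h/2)[f(x₀) + 2f(x₁) + 2f(x₂) + ... + f(xₙ)]

x_0 = 1.0000, f(x_0) = 0.841471, coefficient = 1
x_1 = 1.3750, f(x_1) = 1.348728, coefficient = 2
x_2 = 1.7500, f(x_2) = 1.721975, coefficient = 2
x_3 = 2.1250, f(x_3) = 1.806930, coefficient = 2
x_4 = 2.5000, f(x_4) = 1.496180, coefficient = 2
x_5 = 2.8750, f(x_5) = 0.757407, coefficient = 2
x_6 = 3.2500, f(x_6) = -0.351634, coefficient = 1

I ≈ (0.375000/2) × 14.752278 = 2.766052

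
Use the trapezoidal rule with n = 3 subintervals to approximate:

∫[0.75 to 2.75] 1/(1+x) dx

f(x) = 1/(1+x)
a = 0.75, b = 2.75, n = 3
h = (b - a)/n = 0.666667

Trapezoidal rule: (h/2)[f(x₀) + 2f(x₁) + 2f(x₂) + ... + f(xₙ)]

x_0 = 0.7500, f(x_0) = 0.571429, coefficient = 1
x_1 = 1.4167, f(x_1) = 0.413793, coefficient = 2
x_2 = 2.0833, f(x_2) = 0.324324, coefficient = 2
x_3 = 2.7500, f(x_3) = 0.266667, coefficient = 1

I ≈ (0.666667/2) × 2.314330 = 0.771443
Exact value: 0.762140
Error: 0.009303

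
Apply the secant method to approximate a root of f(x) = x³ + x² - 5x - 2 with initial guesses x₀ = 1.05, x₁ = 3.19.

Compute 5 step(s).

f(x) = x³ + x² - 5x - 2
x₀ = 1.05, x₁ = 3.19

Secant formula: x_{n+1} = x_n - f(x_n)(x_n - x_{n-1})/(f(x_n) - f(x_{n-1}))

Iteration 1:
  f(1.050000) = -4.989875
  f(3.190000) = 24.687859
  x_2 = 3.190000 - 24.687859×(3.190000 - 1.050000)/(24.687859 - (-4.989875))
       = 1.409810
Iteration 2:
  f(3.190000) = 24.687859
  f(1.409810) = -4.259399
  x_3 = 1.409810 - (-4.259399)×(1.409810 - 3.190000)/(-4.259399 - 24.687859)
       = 1.671753
Iteration 3:
  f(1.409810) = -4.259399
  f(1.671753) = -2.891862
  x_4 = 1.671753 - (-2.891862)×(1.671753 - 1.409810)/(-2.891862 - (-4.259399))
       = 2.225671
Iteration 4:
  f(1.671753) = -2.891862
  f(2.225671) = 2.850371
  x_5 = 2.225671 - 2.850371×(2.225671 - 1.671753)/(2.850371 - (-2.891862))
       = 1.950713
Iteration 5:
  f(2.225671) = 2.850371
  f(1.950713) = -0.525269
  x_6 = 1.950713 - (-0.525269)×(1.950713 - 2.225671)/(-0.525269 - 2.850371)
       = 1.993498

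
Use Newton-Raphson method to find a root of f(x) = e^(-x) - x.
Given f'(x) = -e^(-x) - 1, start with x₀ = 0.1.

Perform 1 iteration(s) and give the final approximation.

f(x) = e^(-x) - x
f'(x) = -e^(-x) - 1
x₀ = 0.1

Newton-Raphson formula: x_{n+1} = x_n - f(x_n)/f'(x_n)

Iteration 1:
  f(0.100000) = 0.804837
  f'(0.100000) = -1.904837
  x_1 = 0.100000 - 0.804837/(-1.904837) = 0.522523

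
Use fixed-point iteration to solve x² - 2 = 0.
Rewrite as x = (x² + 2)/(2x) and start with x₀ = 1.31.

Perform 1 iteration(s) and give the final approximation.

Equation: x² - 2 = 0
Fixed-point form: x = (x² + 2)/(2x)
x₀ = 1.31

x_1 = g(1.310000) = 1.418359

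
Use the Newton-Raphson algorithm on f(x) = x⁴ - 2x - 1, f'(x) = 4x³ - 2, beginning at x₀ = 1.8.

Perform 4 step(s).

f(x) = x⁴ - 2x - 1
f'(x) = 4x³ - 2
x₀ = 1.8

Newton-Raphson formula: x_{n+1} = x_n - f(x_n)/f'(x_n)

Iteration 1:
  f(1.800000) = 5.897600
  f'(1.800000) = 21.328000
  x_1 = 1.800000 - 5.897600/21.328000 = 1.523481
Iteration 2:
  f(1.523481) = 1.340051
  f'(1.523481) = 12.143960
  x_2 = 1.523481 - 1.340051/12.143960 = 1.413134
Iteration 3:
  f(1.413134) = 0.161530
  f'(1.413134) = 9.287812
  x_3 = 1.413134 - 0.161530/9.287812 = 1.395742
Iteration 4:
  f(1.395742) = 0.003594
  f'(1.395742) = 8.876160
  x_4 = 1.395742 - 0.003594/8.876160 = 1.395337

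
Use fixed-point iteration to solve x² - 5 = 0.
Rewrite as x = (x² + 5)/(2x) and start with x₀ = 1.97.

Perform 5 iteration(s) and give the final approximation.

Equation: x² - 5 = 0
Fixed-point form: x = (x² + 5)/(2x)
x₀ = 1.97

x_1 = g(1.970000) = 2.254036
x_2 = g(2.254036) = 2.236140
x_3 = g(2.236140) = 2.236068
x_4 = g(2.236068) = 2.236068
x_5 = g(2.236068) = 2.236068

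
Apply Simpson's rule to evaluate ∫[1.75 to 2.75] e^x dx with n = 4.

f(x) = e^x
a = 1.75, b = 2.75, n = 4
h = (b - a)/n = 0.250000

Simpson's rule: (h/3)[f(x₀) + 4f(x₁) + 2f(x₂) + ... + f(xₙ)]

x_0 = 1.7500, f(x_0) = 5.754603, coefficient = 1
x_1 = 2.0000, f(x_1) = 7.389056, coefficient = 4
x_2 = 2.2500, f(x_2) = 9.487736, coefficient = 2
x_3 = 2.5000, f(x_3) = 12.182494, coefficient = 4
x_4 = 2.7500, f(x_4) = 15.642632, coefficient = 1

I ≈ (0.250000/3) × 118.658906 = 9.888242
Exact value: 9.888029
Error: 0.000213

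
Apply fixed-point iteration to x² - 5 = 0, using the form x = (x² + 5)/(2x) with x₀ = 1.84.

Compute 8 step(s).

Equation: x² - 5 = 0
Fixed-point form: x = (x² + 5)/(2x)
x₀ = 1.84

x_1 = g(1.840000) = 2.278696
x_2 = g(2.278696) = 2.236467
x_3 = g(2.236467) = 2.236068
x_4 = g(2.236068) = 2.236068
x_5 = g(2.236068) = 2.236068
x_6 = g(2.236068) = 2.236068
x_7 = g(2.236068) = 2.236068
x_8 = g(2.236068) = 2.236068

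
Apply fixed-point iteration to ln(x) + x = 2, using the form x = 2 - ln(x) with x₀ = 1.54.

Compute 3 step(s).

Equation: ln(x) + x = 2
Fixed-point form: x = 2 - ln(x)
x₀ = 1.54

x_1 = g(1.540000) = 1.568218
x_2 = g(1.568218) = 1.550060
x_3 = g(1.550060) = 1.561706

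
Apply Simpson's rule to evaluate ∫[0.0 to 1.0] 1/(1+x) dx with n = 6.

f(x) = 1/(1+x)
a = 0.0, b = 1.0, n = 6
h = (b - a)/n = 0.166667

Simpson's rule: (h/3)[f(x₀) + 4f(x₁) + 2f(x₂) + ... + f(xₙ)]

x_0 = 0.0000, f(x_0) = 1.000000, coefficient = 1
x_1 = 0.1667, f(x_1) = 0.857143, coefficient = 4
x_2 = 0.3333, f(x_2) = 0.750000, coefficient = 2
x_3 = 0.5000, f(x_3) = 0.666667, coefficient = 4
x_4 = 0.6667, f(x_4) = 0.600000, coefficient = 2
x_5 = 0.8333, f(x_5) = 0.545455, coefficient = 4
x_6 = 1.0000, f(x_6) = 0.500000, coefficient = 1

I ≈ (0.166667/3) × 12.477056 = 0.693170
Exact value: 0.693147
Error: 0.000023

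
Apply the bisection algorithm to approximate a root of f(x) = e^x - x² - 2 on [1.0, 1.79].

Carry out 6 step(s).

f(x) = e^x - x² - 2
Initial interval: [1.0, 1.79]

Iteration 1:
  c_1 = (1.000000 + 1.790000)/2 = 1.395000
  f(c_1) = f(1.395000) = 0.088950
  f(a) × f(c) < 0, new interval: [1.000000, 1.395000]
Iteration 2:
  c_2 = (1.000000 + 1.395000)/2 = 1.197500
  f(c_2) = f(1.197500) = -0.122179
  f(a) × f(c) ≥ 0, new interval: [1.197500, 1.395000]
Iteration 3:
  c_3 = (1.197500 + 1.395000)/2 = 1.296250
  f(c_3) = f(1.296250) = -0.024701
  f(a) × f(c) ≥ 0, new interval: [1.296250, 1.395000]
Iteration 4:
  c_4 = (1.296250 + 1.395000)/2 = 1.345625
  f(c_4) = f(1.345625) = 0.029880
  f(a) × f(c) < 0, new interval: [1.296250, 1.345625]
Iteration 5:
  c_5 = (1.296250 + 1.345625)/2 = 1.320938
  f(c_5) = f(1.320938) = 0.002057
  f(a) × f(c) < 0, new interval: [1.296250, 1.320938]
Iteration 6:
  c_6 = (1.296250 + 1.320938)/2 = 1.308594
  f(c_6) = f(1.308594) = -0.011452
  f(a) × f(c) ≥ 0, new interval: [1.308594, 1.320938]

After 6 iteration(s), the approximation is c_6 = 1.308594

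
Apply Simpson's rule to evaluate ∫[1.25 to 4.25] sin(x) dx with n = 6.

f(x) = sin(x)
a = 1.25, b = 4.25, n = 6
h = (b - a)/n = 0.500000

Simpson's rule: (h/3)[f(x₀) + 4f(x₁) + 2f(x₂) + ... + f(xₙ)]

x_0 = 1.2500, f(x_0) = 0.948985, coefficient = 1
x_1 = 1.7500, f(x_1) = 0.983986, coefficient = 4
x_2 = 2.2500, f(x_2) = 0.778073, coefficient = 2
x_3 = 2.7500, f(x_3) = 0.381661, coefficient = 4
x_4 = 3.2500, f(x_4) = -0.108195, coefficient = 2
x_5 = 3.7500, f(x_5) = -0.571561, coefficient = 4
x_6 = 4.2500, f(x_6) = -0.894989, coefficient = 1

I ≈ (0.500000/3) × 4.570094 = 0.761682
Exact value: 0.761410
Error: 0.000272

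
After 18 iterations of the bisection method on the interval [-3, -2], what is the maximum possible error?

Bisection error bound: |error| ≤ (b-a)/2^n
|error| ≤ (-2 - (-3))/2^18 = 1/2^18
|error| ≤ 0.0000038147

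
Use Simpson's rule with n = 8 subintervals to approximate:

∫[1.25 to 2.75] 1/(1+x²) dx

f(x) = 1/(1+x²)
a = 1.25, b = 2.75, n = 8
h = (b - a)/n = 0.187500

Simpson's rule: (h/3)[f(x₀) + 4f(x₁) + 2f(x₂) + ... + f(xₙ)]

x_0 = 1.2500, f(x_0) = 0.390244, coefficient = 1
x_1 = 1.4375, f(x_1) = 0.326115, coefficient = 4
x_2 = 1.6250, f(x_2) = 0.274678, coefficient = 2
x_3 = 1.8125, f(x_3) = 0.233364, coefficient = 4
x_4 = 2.0000, f(x_4) = 0.200000, coefficient = 2
x_5 = 2.1875, f(x_5) = 0.172856, coefficient = 4
x_6 = 2.3750, f(x_6) = 0.150588, coefficient = 2
x_7 = 2.5625, f(x_7) = 0.132163, coefficient = 4
x_8 = 2.7500, f(x_8) = 0.116788, coefficient = 1

I ≈ (0.187500/3) × 5.215556 = 0.325972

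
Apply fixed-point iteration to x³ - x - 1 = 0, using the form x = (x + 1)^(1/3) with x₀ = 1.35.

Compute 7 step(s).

Equation: x³ - x - 1 = 0
Fixed-point form: x = (x + 1)^(1/3)
x₀ = 1.35

x_1 = g(1.350000) = 1.329503
x_2 = g(1.329503) = 1.325626
x_3 = g(1.325626) = 1.324890
x_4 = g(1.324890) = 1.324751
x_5 = g(1.324751) = 1.324724
x_6 = g(1.324724) = 1.324719
x_7 = g(1.324719) = 1.324718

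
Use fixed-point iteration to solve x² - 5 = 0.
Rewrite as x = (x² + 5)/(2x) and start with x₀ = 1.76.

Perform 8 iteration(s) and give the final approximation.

Equation: x² - 5 = 0
Fixed-point form: x = (x² + 5)/(2x)
x₀ = 1.76

x_1 = g(1.760000) = 2.300455
x_2 = g(2.300455) = 2.236969
x_3 = g(2.236969) = 2.236068
x_4 = g(2.236068) = 2.236068
x_5 = g(2.236068) = 2.236068
x_6 = g(2.236068) = 2.236068
x_7 = g(2.236068) = 2.236068
x_8 = g(2.236068) = 2.236068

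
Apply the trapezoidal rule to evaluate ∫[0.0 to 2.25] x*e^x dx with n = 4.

f(x) = x*e^x
a = 0.0, b = 2.25, n = 4
h = (b - a)/n = 0.562500

Trapezoidal rule: (h/2)[f(x₀) + 2f(x₁) + 2f(x₂) + ... + f(xₙ)]

x_0 = 0.0000, f(x_0) = 0.000000, coefficient = 1
x_1 = 0.5625, f(x_1) = 0.987218, coefficient = 2
x_2 = 1.1250, f(x_2) = 3.465244, coefficient = 2
x_3 = 1.6875, f(x_3) = 9.122539, coefficient = 2
x_4 = 2.2500, f(x_4) = 21.347406, coefficient = 1

I ≈ (0.562500/2) × 48.497408 = 13.639896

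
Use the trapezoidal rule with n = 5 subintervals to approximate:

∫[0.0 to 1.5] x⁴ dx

f(x) = x⁴
a = 0.0, b = 1.5, n = 5
h = (b - a)/n = 0.300000

Trapezoidal rule: (h/2)[f(x₀) + 2f(x₁) + 2f(x₂) + ... + f(xₙ)]

x_0 = 0.0000, f(x_0) = 0.000000, coefficient = 1
x_1 = 0.3000, f(x_1) = 0.008100, coefficient = 2
x_2 = 0.6000, f(x_2) = 0.129600, coefficient = 2
x_3 = 0.9000, f(x_3) = 0.656100, coefficient = 2
x_4 = 1.2000, f(x_4) = 2.073600, coefficient = 2
x_5 = 1.5000, f(x_5) = 5.062500, coefficient = 1

I ≈ (0.300000/2) × 10.797300 = 1.619595
Exact value: 1.518750
Error: 0.100845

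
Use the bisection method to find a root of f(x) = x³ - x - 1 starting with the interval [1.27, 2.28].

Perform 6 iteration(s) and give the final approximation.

f(x) = x³ - x - 1
Initial interval: [1.27, 2.28]

Iteration 1:
  c_1 = (1.270000 + 2.280000)/2 = 1.775000
  f(c_1) = f(1.775000) = 2.817359
  f(a) × f(c) < 0, new interval: [1.270000, 1.775000]
Iteration 2:
  c_2 = (1.270000 + 1.775000)/2 = 1.522500
  f(c_2) = f(1.522500) = 1.006665
  f(a) × f(c) < 0, new interval: [1.270000, 1.522500]
Iteration 3:
  c_3 = (1.270000 + 1.522500)/2 = 1.396250
  f(c_3) = f(1.396250) = 0.325759
  f(a) × f(c) < 0, new interval: [1.270000, 1.396250]
Iteration 4:
  c_4 = (1.270000 + 1.396250)/2 = 1.333125
  f(c_4) = f(1.333125) = 0.036134
  f(a) × f(c) < 0, new interval: [1.270000, 1.333125]
Iteration 5:
  c_5 = (1.270000 + 1.333125)/2 = 1.301562
  f(c_5) = f(1.301562) = -0.096631
  f(a) × f(c) ≥ 0, new interval: [1.301562, 1.333125]
Iteration 6:
  c_6 = (1.301562 + 1.333125)/2 = 1.317344
  f(c_6) = f(1.317344) = -0.031233
  f(a) × f(c) ≥ 0, new interval: [1.317344, 1.333125]

After 6 iteration(s), the approximation is c_6 = 1.317344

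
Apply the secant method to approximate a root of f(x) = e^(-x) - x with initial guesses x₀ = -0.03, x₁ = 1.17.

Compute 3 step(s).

f(x) = e^(-x) - x
x₀ = -0.03, x₁ = 1.17

Secant formula: x_{n+1} = x_n - f(x_n)(x_n - x_{n-1})/(f(x_n) - f(x_{n-1}))

Iteration 1:
  f(-0.030000) = 1.060455
  f(1.170000) = -0.859633
  x_2 = 1.170000 - (-0.859633)×(1.170000 - (-0.030000))/(-0.859633 - 1.060455)
       = 0.632754
Iteration 2:
  f(1.170000) = -0.859633
  f(0.632754) = -0.101627
  x_3 = 0.632754 - (-0.101627)×(0.632754 - 1.170000)/(-0.101627 - (-0.859633))
       = 0.560725
Iteration 3:
  f(0.632754) = -0.101627
  f(0.560725) = 0.010071
  x_4 = 0.560725 - 0.010071×(0.560725 - 0.632754)/(0.010071 - (-0.101627))
       = 0.567219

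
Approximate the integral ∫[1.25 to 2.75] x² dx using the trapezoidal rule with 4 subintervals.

f(x) = x²
a = 1.25, b = 2.75, n = 4
h = (b - a)/n = 0.375000

Trapezoidal rule: (h/2)[f(x₀) + 2f(x₁) + 2f(x₂) + ... + f(xₙ)]

x_0 = 1.2500, f(x_0) = 1.562500, coefficient = 1
x_1 = 1.6250, f(x_1) = 2.640625, coefficient = 2
x_2 = 2.0000, f(x_2) = 4.000000, coefficient = 2
x_3 = 2.3750, f(x_3) = 5.640625, coefficient = 2
x_4 = 2.7500, f(x_4) = 7.562500, coefficient = 1

I ≈ (0.375000/2) × 33.687500 = 6.316406
Exact value: 6.281250
Error: 0.035156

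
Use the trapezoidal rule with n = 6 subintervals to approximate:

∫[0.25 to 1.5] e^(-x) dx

f(x) = e^(-x)
a = 0.25, b = 1.5, n = 6
h = (b - a)/n = 0.208333

Trapezoidal rule: (h/2)[f(x₀) + 2f(x₁) + 2f(x₂) + ... + f(xₙ)]

x_0 = 0.2500, f(x_0) = 0.778801, coefficient = 1
x_1 = 0.4583, f(x_1) = 0.632337, coefficient = 2
x_2 = 0.6667, f(x_2) = 0.513417, coefficient = 2
x_3 = 0.8750, f(x_3) = 0.416862, coefficient = 2
x_4 = 1.0833, f(x_4) = 0.338465, coefficient = 2
x_5 = 1.2917, f(x_5) = 0.274812, coefficient = 2
x_6 = 1.5000, f(x_6) = 0.223130, coefficient = 1

I ≈ (0.208333/2) × 5.353718 = 0.557679
Exact value: 0.555671
Error: 0.002008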